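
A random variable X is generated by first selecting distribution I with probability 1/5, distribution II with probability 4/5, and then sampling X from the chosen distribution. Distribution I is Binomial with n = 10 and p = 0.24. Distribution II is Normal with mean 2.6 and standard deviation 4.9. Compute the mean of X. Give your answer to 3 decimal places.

2.560

Component means — I: 2.4; II: 2.6.
E[X] = 0.2·2.4 + 0.8·2.6 = 2.56.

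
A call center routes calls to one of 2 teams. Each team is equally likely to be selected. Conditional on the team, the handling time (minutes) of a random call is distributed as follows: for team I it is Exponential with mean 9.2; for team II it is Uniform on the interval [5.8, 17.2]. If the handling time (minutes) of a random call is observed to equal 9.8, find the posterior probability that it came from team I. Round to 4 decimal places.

Likelihoods f(9.8 | ·): I: 0.0374623; II: 0.0877193.
Posterior ∝ prior × likelihood. Numerator for I: 0.5·0.0374623 = 0.0187311.
Normalizing constant: 0.5·0.0374623 + 0.5·0.0877193 = 0.0625908.
P(I | observation) = 0.0187311 / 0.0625908 = 0.299263.

0.2993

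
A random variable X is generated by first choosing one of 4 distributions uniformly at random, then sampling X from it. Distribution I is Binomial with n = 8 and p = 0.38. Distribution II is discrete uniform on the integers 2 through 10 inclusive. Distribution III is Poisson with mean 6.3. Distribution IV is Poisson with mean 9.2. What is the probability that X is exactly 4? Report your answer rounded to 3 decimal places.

0.119

Conditional on each component, P(X = 4): I: 0.215675; II: 0.111111; III: 0.12053; IV: 0.03016.
By total probability, P(X = 4) = 0.25·0.215675 + 0.25·0.111111 + 0.25·0.12053 + 0.25·0.03016 = 0.119369.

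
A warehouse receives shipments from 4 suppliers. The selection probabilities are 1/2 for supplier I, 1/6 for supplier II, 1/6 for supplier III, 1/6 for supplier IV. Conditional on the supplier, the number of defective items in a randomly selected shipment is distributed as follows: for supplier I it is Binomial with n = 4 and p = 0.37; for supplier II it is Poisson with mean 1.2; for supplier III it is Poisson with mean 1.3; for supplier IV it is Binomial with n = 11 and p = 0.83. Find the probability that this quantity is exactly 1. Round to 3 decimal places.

Conditional on each supplier, P(X = 1): I: 0.37007; II: 0.361433; III: 0.354291; IV: 1.8406e-07.
By total probability, P(X = 1) = 0.5·0.37007 + 0.166667·0.361433 + 0.166667·0.354291 + 0.166667·1.8406e-07 = 0.304322.

0.304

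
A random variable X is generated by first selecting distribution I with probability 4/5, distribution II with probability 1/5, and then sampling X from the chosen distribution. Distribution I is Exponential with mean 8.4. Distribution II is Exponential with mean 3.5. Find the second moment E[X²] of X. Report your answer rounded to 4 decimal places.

117.7960

For each component E[X²] = Var + (mean)², giving I: 141.12; II: 24.5.
Overall E[X²] = 0.8·141.12 + 0.2·24.5 = 117.796.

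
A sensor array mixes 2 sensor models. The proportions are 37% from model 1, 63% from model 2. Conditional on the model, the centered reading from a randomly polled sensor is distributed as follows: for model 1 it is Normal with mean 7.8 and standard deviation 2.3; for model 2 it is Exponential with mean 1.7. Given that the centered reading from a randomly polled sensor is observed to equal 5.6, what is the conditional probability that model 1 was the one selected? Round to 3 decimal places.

Likelihoods f(5.6 | ·): 1: 0.109776; 2: 0.021824.
Posterior ∝ prior × likelihood. Numerator for 1: 0.37·0.109776 = 0.0406171.
Normalizing constant: 0.37·0.109776 + 0.63·0.021824 = 0.0543662.
P(1 | observation) = 0.0406171 / 0.0543662 = 0.747102.

0.747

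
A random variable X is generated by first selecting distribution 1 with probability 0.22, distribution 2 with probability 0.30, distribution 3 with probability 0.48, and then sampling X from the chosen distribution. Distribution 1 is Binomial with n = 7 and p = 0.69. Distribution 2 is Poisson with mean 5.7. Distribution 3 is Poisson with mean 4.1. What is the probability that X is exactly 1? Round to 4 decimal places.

Conditional on each component, P(X = 1): 1: 0.00428664; 2: 0.019072; 3: 0.067948.
By total probability, P(X = 1) = 0.22·0.00428664 + 0.3·0.019072 + 0.48·0.067948 = 0.0392797.

0.0393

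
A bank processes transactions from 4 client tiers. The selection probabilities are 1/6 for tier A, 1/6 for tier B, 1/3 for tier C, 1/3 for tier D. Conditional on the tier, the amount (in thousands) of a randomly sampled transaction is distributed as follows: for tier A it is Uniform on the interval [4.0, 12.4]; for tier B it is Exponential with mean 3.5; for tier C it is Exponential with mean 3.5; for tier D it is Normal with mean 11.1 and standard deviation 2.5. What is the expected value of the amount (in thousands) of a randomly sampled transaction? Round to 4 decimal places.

6.8167

Component means — A: 8.2; B: 3.5; C: 3.5; D: 11.1.
E[X] = 0.166667·8.2 + 0.166667·3.5 + 0.333333·3.5 + 0.333333·11.1 = 6.81667.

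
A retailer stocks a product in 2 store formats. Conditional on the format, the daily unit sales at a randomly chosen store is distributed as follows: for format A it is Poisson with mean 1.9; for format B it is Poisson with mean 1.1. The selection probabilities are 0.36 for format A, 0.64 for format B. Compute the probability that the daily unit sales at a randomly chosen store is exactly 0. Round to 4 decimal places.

Conditional on each format, P(X = 0): A: 0.149569; B: 0.332871.
By total probability, P(X = 0) = 0.36·0.149569 + 0.64·0.332871 = 0.266882.

0.2669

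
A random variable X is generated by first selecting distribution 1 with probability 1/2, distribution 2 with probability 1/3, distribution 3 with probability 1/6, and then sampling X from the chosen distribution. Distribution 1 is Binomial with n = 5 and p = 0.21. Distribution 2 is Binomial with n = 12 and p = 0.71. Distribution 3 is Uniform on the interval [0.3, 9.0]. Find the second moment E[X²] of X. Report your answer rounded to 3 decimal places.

30.641

For each component E[X²] = Var + (mean)², giving 1: 1.932; 2: 75.0612; 3: 27.93.
Overall E[X²] = 0.5·1.932 + 0.333333·75.0612 + 0.166667·27.93 = 30.6414.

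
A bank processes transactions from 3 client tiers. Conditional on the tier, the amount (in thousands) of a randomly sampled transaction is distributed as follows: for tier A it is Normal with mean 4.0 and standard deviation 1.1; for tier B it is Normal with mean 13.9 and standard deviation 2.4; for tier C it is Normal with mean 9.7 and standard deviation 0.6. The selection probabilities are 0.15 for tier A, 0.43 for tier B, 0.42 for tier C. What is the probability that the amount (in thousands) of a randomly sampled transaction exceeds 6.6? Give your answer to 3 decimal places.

0.851

Conditional on each tier, P(X > 6.6): A: 0.00904828; B: 0.998824; C: 1.
By total probability, P(X > 6.6) = 0.15·0.00904828 + 0.43·0.998824 + 0.42·1 = 0.850851.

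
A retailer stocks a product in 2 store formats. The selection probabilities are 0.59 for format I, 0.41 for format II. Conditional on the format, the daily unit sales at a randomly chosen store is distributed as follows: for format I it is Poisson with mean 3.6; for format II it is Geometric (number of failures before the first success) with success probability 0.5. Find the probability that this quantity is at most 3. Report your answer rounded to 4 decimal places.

Conditional on each format, P(X ≤ 3): I: 0.515216; II: 0.9375.
By total probability, P(X ≤ 3) = 0.59·0.515216 + 0.41·0.9375 = 0.688353.

0.6884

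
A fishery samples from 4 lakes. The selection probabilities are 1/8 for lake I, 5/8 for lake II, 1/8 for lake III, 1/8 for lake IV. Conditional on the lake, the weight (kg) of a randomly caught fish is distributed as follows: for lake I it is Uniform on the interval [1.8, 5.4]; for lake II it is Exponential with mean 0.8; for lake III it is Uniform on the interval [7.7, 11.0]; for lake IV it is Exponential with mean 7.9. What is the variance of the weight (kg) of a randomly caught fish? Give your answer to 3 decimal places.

Per component, I: μ=3.6, E[X²]=14.04; II: μ=0.8, E[X²]=1.28; III: μ=9.35, E[X²]=88.33; IV: μ=7.9, E[X²]=124.82.
E[X] = 0.125·3.6 + 0.625·0.8 + 0.125·9.35 + 0.125·7.9 = 3.10625.
E[X²] = 0.125·14.04 + 0.625·1.28 + 0.125·88.33 + 0.125·124.82 = 29.1988.
Var(X) = E[X²] − (E[X])² = 29.1988 − 9.64879 = 19.55.

19.550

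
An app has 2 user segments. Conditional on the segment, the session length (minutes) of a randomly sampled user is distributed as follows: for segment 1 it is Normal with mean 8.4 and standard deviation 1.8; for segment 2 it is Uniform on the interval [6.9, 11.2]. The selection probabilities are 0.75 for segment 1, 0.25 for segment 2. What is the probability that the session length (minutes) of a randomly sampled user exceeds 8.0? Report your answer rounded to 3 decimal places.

0.627

Conditional on each segment, P(X > 8.0): 1: 0.58793; 2: 0.744186.
By total probability, P(X > 8.0) = 0.75·0.58793 + 0.25·0.744186 = 0.626994.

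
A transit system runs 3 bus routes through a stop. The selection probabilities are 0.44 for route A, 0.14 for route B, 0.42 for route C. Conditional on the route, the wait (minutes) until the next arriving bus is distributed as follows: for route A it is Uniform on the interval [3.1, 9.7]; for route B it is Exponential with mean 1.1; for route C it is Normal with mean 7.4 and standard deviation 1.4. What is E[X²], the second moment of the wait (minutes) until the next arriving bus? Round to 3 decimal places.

43.781

For each component E[X²] = Var + (mean)², giving A: 44.59; B: 2.42; C: 56.72.
Overall E[X²] = 0.44·44.59 + 0.14·2.42 + 0.42·56.72 = 43.7808.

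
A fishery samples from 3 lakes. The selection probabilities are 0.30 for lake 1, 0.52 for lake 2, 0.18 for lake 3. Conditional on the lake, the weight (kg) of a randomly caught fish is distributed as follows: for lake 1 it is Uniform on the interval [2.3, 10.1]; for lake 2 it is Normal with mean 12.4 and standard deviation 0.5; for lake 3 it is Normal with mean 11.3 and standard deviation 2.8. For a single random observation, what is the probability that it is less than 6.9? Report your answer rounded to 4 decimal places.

Conditional on each lake, P(X < 6.9): 1: 0.589744; 2: 0; 3: 0.0580416.
By total probability, P(X < 6.9) = 0.3·0.589744 + 0.52·0 + 0.18·0.0580416 = 0.187371.

0.1874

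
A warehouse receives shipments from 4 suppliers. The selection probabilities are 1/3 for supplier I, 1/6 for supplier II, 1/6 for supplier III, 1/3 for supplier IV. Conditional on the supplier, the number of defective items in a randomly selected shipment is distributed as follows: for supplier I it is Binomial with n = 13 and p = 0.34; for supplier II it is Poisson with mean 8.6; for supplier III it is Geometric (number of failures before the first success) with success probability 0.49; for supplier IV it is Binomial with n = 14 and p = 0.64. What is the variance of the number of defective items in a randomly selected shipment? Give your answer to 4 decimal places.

12.8087

Per component, I: μ=4.42, E[X²]=22.4536; II: μ=8.6, E[X²]=82.56; III: μ=1.04082, E[X²]=3.20741; IV: μ=8.96, E[X²]=83.5072.
E[X] = 0.333333·4.42 + 0.166667·8.6 + 0.166667·1.04082 + 0.333333·8.96 = 6.0668.
E[X²] = 0.333333·22.4536 + 0.166667·82.56 + 0.166667·3.20741 + 0.333333·83.5072 = 49.6148.
Var(X) = E[X²] − (E[X])² = 49.6148 − 36.8061 = 12.8087.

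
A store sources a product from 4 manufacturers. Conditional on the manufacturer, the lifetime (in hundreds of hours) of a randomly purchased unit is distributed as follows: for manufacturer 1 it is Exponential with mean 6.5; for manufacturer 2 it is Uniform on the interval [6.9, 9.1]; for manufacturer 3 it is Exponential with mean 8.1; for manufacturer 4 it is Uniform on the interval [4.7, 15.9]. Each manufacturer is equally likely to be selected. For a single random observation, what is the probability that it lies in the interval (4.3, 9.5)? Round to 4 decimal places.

Conditional on each manufacturer, P(4.3 < X < 9.5): 1: 0.284178; 2: 1; 3: 0.27861; 4: 0.428571.
By total probability, P(4.3 < X < 9.5) = 0.25·0.284178 + 0.25·1 + 0.25·0.27861 + 0.25·0.428571 = 0.49784.

0.4978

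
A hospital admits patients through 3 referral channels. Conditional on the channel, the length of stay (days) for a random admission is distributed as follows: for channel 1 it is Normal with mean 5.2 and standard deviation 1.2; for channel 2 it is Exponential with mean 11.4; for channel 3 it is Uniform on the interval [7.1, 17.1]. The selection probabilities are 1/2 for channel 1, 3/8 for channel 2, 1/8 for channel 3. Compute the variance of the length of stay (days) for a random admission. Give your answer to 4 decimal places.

Per component, 1: μ=5.2, E[X²]=28.48; 2: μ=11.4, E[X²]=259.92; 3: μ=12.1, E[X²]=154.743.
E[X] = 0.5·5.2 + 0.375·11.4 + 0.125·12.1 = 8.3875.
E[X²] = 0.5·28.48 + 0.375·259.92 + 0.125·154.743 = 131.053.
Var(X) = E[X²] − (E[X])² = 131.053 − 70.3502 = 60.7028.

60.7028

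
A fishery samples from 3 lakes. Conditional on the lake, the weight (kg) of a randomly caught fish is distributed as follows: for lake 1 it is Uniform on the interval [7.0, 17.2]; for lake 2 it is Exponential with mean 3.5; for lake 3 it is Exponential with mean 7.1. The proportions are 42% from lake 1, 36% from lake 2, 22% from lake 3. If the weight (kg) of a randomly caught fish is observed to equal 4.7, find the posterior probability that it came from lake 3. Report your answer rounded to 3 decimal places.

Likelihoods f(4.7 | ·): 1: 0; 2: 0.0745996; 3: 0.0726526.
Posterior ∝ prior × likelihood. Numerator for 3: 0.22·0.0726526 = 0.0159836.
Normalizing constant: 0.42·0 + 0.36·0.0745996 + 0.22·0.0726526 = 0.0428394.
P(3 | observation) = 0.0159836 / 0.0428394 = 0.373104.

0.373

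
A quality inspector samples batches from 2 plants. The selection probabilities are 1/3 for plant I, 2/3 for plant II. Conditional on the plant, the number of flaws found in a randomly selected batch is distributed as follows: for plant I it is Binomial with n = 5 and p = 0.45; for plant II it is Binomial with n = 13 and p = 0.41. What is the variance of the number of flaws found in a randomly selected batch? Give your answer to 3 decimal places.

4.617

Per component, I: μ=2.25, E[X²]=6.3; II: μ=5.33, E[X²]=31.5536.
E[X] = 0.333333·2.25 + 0.666667·5.33 = 4.30333.
E[X²] = 0.333333·6.3 + 0.666667·31.5536 = 23.1357.
Var(X) = E[X²] − (E[X])² = 23.1357 − 18.5187 = 4.61706.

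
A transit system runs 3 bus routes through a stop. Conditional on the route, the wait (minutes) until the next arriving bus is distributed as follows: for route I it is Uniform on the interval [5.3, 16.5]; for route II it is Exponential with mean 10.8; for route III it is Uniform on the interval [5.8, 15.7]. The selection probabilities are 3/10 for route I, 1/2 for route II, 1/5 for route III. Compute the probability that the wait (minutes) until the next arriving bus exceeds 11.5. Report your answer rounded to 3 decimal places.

Conditional on each route, P(X > 11.5): I: 0.446429; II: 0.344792; III: 0.424242.
By total probability, P(X > 11.5) = 0.3·0.446429 + 0.5·0.344792 + 0.2·0.424242 = 0.391173.

0.391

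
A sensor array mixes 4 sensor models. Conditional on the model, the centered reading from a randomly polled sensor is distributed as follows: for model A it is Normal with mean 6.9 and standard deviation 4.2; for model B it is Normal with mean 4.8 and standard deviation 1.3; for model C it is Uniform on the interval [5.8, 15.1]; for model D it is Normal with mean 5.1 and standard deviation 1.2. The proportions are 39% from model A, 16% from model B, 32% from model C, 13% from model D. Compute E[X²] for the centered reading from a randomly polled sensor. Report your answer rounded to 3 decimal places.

70.224

For each component E[X²] = Var + (mean)², giving A: 65.25; B: 24.73; C: 116.41; D: 27.45.
Overall E[X²] = 0.39·65.25 + 0.16·24.73 + 0.32·116.41 + 0.13·27.45 = 70.224.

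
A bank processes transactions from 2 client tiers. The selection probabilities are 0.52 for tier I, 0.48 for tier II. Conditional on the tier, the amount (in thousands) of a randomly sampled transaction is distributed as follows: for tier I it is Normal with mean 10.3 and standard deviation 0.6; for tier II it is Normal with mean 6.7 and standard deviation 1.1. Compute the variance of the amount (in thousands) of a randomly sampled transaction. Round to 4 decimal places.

Per component, I: μ=10.3, E[X²]=106.45; II: μ=6.7, E[X²]=46.1.
E[X] = 0.52·10.3 + 0.48·6.7 = 8.572.
E[X²] = 0.52·106.45 + 0.48·46.1 = 77.482.
Var(X) = E[X²] − (E[X])² = 77.482 − 73.4792 = 4.00282.

4.0028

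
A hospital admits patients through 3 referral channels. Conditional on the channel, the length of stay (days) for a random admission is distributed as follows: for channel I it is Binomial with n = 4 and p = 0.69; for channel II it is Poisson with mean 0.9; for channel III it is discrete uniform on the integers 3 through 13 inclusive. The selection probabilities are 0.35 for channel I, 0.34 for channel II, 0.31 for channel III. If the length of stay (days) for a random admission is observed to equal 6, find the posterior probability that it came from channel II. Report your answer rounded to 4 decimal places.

Likelihoods P(X=6 | ·): I: 0; II: 0.000300094; III: 0.0909091.
Posterior ∝ prior × likelihood. Numerator for II: 0.34·0.000300094 = 0.000102032.
Normalizing constant: 0.35·0 + 0.34·0.000300094 + 0.31·0.0909091 = 0.0282839.
P(II | observation) = 0.000102032 / 0.0282839 = 0.00360743.

0.0036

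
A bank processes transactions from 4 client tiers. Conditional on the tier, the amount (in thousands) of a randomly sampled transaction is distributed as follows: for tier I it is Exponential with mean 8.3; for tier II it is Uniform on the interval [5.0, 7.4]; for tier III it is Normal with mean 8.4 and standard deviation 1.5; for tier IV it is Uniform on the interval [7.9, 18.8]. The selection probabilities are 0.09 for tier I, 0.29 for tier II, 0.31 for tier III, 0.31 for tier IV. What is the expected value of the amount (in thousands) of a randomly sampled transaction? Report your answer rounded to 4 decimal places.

Component means — I: 8.3; II: 6.2; III: 8.4; IV: 13.35.
E[X] = 0.09·8.3 + 0.29·6.2 + 0.31·8.4 + 0.31·13.35 = 9.2875.

9.2875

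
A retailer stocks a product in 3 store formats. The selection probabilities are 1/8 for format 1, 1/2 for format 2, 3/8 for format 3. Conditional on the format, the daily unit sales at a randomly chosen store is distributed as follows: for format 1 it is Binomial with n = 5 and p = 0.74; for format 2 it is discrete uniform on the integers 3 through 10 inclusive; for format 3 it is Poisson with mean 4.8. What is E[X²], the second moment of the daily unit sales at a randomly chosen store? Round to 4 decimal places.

36.0215

For each component E[X²] = Var + (mean)², giving 1: 14.652; 2: 47.5; 3: 27.84.
Overall E[X²] = 0.125·14.652 + 0.5·47.5 + 0.375·27.84 = 36.0215.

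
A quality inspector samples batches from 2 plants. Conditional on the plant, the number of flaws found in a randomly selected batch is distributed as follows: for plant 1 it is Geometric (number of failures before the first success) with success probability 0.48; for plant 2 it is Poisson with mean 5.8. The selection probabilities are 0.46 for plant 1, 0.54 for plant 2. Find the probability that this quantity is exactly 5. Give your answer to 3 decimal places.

Conditional on each plant, P(X = 5): 1: 0.0182498; 2: 0.165596.
By total probability, P(X = 5) = 0.46·0.0182498 + 0.54·0.165596 = 0.0978169.

0.098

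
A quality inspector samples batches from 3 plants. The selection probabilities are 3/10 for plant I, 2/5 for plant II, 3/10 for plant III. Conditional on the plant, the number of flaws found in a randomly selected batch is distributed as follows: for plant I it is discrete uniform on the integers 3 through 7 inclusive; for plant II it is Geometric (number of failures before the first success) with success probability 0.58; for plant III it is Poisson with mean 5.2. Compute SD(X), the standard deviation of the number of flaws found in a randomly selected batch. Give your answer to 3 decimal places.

Per component, I: μ=5, E[X²]=27; II: μ=0.724138, E[X²]=1.77289; III: μ=5.2, E[X²]=32.24.
E[X] = 0.3·5 + 0.4·0.724138 + 0.3·5.2 = 3.34966.
E[X²] = 0.3·27 + 0.4·1.77289 + 0.3·32.24 = 18.4812.
Var(X) = E[X²] − (E[X])² = 18.4812 − 11.2202 = 7.26097.
SD(X) = √7.26097 = 2.69462.

2.695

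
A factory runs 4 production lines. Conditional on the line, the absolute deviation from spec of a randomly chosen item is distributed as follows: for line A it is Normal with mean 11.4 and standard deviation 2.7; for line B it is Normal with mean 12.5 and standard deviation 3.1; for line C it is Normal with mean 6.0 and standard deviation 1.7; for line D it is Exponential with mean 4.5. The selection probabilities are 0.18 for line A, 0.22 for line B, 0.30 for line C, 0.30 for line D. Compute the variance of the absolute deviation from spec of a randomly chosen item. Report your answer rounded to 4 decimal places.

21.7769

Per component, A: μ=11.4, E[X²]=137.25; B: μ=12.5, E[X²]=165.86; C: μ=6, E[X²]=38.89; D: μ=4.5, E[X²]=40.5.
E[X] = 0.18·11.4 + 0.22·12.5 + 0.3·6 + 0.3·4.5 = 7.952.
E[X²] = 0.18·137.25 + 0.22·165.86 + 0.3·38.89 + 0.3·40.5 = 85.0112.
Var(X) = E[X²] − (E[X])² = 85.0112 − 63.2343 = 21.7769.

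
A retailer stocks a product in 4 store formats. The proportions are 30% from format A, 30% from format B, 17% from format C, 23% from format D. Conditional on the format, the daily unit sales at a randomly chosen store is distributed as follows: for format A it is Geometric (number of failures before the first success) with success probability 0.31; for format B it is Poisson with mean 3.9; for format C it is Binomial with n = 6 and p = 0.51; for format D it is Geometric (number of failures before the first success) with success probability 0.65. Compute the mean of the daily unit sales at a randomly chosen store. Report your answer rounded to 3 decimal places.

2.482

Component means — A: 2.22581; B: 3.9; C: 3.06; D: 0.538462.
E[X] = 0.3·2.22581 + 0.3·3.9 + 0.17·3.06 + 0.23·0.538462 = 2.48179.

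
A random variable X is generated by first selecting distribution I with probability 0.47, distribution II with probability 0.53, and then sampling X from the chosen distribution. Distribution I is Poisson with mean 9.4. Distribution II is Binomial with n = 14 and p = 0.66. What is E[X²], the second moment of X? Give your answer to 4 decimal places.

92.8624

For each component E[X²] = Var + (mean)², giving I: 97.76; II: 88.5192.
Overall E[X²] = 0.47·97.76 + 0.53·88.5192 = 92.8624.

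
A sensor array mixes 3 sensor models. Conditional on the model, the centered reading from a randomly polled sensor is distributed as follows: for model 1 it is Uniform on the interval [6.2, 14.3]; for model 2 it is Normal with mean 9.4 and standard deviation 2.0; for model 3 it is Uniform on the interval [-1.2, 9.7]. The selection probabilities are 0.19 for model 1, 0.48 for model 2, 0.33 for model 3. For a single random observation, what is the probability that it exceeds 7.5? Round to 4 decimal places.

Conditional on each model, P(X > 7.5): 1: 0.839506; 2: 0.828944; 3: 0.201835.
By total probability, P(X > 7.5) = 0.19·0.839506 + 0.48·0.828944 + 0.33·0.201835 = 0.624005.

0.6240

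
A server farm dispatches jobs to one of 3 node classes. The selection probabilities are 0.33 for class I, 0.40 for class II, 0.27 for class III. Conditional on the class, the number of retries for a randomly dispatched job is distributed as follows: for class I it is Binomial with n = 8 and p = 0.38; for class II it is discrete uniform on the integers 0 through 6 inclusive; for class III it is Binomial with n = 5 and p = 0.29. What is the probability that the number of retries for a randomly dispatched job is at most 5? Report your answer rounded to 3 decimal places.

Conditional on each class, P(X ≤ 5): I: 0.961483; II: 0.857143; III: 1.
By total probability, P(X ≤ 5) = 0.33·0.961483 + 0.4·0.857143 + 0.27·1 = 0.930146.

0.930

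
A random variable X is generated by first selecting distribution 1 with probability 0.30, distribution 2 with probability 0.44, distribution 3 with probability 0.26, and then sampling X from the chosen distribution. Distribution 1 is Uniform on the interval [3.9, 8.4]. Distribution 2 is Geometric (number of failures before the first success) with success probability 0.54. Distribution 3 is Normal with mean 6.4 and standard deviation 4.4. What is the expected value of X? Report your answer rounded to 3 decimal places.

Component means — 1: 6.15; 2: 0.851852; 3: 6.4.
E[X] = 0.3·6.15 + 0.44·0.851852 + 0.26·6.4 = 3.88381.

3.884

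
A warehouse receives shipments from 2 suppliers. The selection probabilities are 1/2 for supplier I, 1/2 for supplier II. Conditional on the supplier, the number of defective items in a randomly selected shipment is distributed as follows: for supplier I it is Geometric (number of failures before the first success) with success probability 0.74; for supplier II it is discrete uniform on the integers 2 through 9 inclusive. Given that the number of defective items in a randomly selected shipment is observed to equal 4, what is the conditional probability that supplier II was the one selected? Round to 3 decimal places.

0.974

Likelihoods P(X=4 | ·): I: 0.00338162; II: 0.125.
Posterior ∝ prior × likelihood. Numerator for II: 0.5·0.125 = 0.0625.
Normalizing constant: 0.5·0.00338162 + 0.5·0.125 = 0.0641908.
P(II | observation) = 0.0625 / 0.0641908 = 0.97366.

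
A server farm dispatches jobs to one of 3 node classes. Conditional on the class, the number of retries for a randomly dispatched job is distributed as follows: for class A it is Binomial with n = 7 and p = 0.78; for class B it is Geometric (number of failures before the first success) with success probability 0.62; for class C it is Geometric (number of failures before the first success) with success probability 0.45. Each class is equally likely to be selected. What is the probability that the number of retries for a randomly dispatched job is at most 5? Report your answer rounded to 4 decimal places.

Conditional on each class, P(X ≤ 5): A: 0.477537; B: 0.996989; C: 0.972319.
By total probability, P(X ≤ 5) = 0.333333·0.477537 + 0.333333·0.996989 + 0.333333·0.972319 = 0.815615.

0.8156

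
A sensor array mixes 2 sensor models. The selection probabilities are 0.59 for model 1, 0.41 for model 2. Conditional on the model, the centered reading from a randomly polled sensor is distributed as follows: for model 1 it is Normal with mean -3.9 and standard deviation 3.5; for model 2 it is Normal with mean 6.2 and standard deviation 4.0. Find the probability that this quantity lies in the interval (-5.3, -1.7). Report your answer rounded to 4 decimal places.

Conditional on each model, P(-5.3 < X < -1.7): 1: 0.390607; 2: 0.0221139.
By total probability, P(-5.3 < X < -1.7) = 0.59·0.390607 + 0.41·0.0221139 = 0.239525.

0.2395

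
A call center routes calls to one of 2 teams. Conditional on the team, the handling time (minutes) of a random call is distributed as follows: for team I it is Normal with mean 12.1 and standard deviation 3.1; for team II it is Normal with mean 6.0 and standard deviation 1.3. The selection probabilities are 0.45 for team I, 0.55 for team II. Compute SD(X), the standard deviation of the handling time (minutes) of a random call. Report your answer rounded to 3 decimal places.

3.803

Per component, I: μ=12.1, E[X²]=156.02; II: μ=6, E[X²]=37.69.
E[X] = 0.45·12.1 + 0.55·6 = 8.745.
E[X²] = 0.45·156.02 + 0.55·37.69 = 90.9385.
Var(X) = E[X²] − (E[X])² = 90.9385 − 76.475 = 14.4635.
SD(X) = √14.4635 = 3.80309.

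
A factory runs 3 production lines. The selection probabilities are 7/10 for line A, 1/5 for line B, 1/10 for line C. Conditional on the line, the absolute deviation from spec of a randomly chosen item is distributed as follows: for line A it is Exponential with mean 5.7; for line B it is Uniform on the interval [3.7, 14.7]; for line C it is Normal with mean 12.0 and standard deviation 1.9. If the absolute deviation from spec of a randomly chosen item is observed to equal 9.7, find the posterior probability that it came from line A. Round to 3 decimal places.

0.442

Likelihoods f(9.7 | ·): A: 0.0319936; B: 0.0909091; C: 0.100915.
Posterior ∝ prior × likelihood. Numerator for A: 0.7·0.0319936 = 0.0223955.
Normalizing constant: 0.7·0.0319936 + 0.2·0.0909091 + 0.1·0.100915 = 0.0506688.
P(A | observation) = 0.0223955 / 0.0506688 = 0.441998.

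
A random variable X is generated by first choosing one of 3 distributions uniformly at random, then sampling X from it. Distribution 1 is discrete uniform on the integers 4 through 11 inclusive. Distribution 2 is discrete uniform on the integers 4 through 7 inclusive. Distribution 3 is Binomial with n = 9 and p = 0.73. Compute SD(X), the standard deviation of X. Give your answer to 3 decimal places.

Per component, 1: μ=7.5, E[X²]=61.5; 2: μ=5.5, E[X²]=31.5; 3: μ=6.57, E[X²]=44.9388.
E[X] = 0.333333·7.5 + 0.333333·5.5 + 0.333333·6.57 = 6.52333.
E[X²] = 0.333333·61.5 + 0.333333·31.5 + 0.333333·44.9388 = 45.9796.
Var(X) = E[X²] − (E[X])² = 45.9796 − 42.5539 = 3.42572.
SD(X) = √3.42572 = 1.85087.

1.851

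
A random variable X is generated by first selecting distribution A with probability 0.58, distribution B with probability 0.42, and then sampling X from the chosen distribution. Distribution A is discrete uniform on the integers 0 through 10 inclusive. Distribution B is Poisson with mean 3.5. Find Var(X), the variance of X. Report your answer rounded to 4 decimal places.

7.8181

Per component, A: μ=5, E[X²]=35; B: μ=3.5, E[X²]=15.75.
E[X] = 0.58·5 + 0.42·3.5 = 4.37.
E[X²] = 0.58·35 + 0.42·15.75 = 26.915.
Var(X) = E[X²] − (E[X])² = 26.915 − 19.0969 = 7.8181.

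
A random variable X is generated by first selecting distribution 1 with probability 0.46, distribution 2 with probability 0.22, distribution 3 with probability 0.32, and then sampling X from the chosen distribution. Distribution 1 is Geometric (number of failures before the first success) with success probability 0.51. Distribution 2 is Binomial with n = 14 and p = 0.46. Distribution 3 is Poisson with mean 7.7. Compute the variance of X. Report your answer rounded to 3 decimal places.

13.931

Per component, 1: μ=0.960784, E[X²]=2.807; 2: μ=6.44, E[X²]=44.9512; 3: μ=7.7, E[X²]=66.99.
E[X] = 0.46·0.960784 + 0.22·6.44 + 0.32·7.7 = 4.32276.
E[X²] = 0.46·2.807 + 0.22·44.9512 + 0.32·66.99 = 32.6173.
Var(X) = E[X²] − (E[X])² = 32.6173 − 18.6863 = 13.931.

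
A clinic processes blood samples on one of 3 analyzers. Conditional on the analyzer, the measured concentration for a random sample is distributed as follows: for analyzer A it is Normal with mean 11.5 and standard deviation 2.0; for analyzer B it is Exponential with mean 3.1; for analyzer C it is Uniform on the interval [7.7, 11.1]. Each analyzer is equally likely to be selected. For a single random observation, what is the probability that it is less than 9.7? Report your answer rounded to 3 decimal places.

Conditional on each analyzer, P(X < 9.7): A: 0.18406; B: 0.95624; C: 0.588235.
By total probability, P(X < 9.7) = 0.333333·0.18406 + 0.333333·0.95624 + 0.333333·0.588235 = 0.576178.

0.576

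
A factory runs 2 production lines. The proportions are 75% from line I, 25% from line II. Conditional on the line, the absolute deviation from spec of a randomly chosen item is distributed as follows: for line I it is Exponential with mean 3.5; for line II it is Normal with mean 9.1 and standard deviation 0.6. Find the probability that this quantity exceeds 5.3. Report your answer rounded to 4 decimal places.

Conditional on each line, P(X > 5.3): I: 0.219965; II: 1.
By total probability, P(X > 5.3) = 0.75·0.219965 + 0.25·1 = 0.414974.

0.4150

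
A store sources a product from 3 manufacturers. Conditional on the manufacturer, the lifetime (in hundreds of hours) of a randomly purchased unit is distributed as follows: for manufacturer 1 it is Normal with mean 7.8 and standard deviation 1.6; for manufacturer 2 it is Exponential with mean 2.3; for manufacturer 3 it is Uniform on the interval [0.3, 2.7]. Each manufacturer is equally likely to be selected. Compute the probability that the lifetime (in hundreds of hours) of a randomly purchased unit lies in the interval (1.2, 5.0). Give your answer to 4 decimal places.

0.3816

Conditional on each manufacturer, P(1.2 < X < 5.0): 1: 0.0400406; 2: 0.479756; 3: 0.625.
By total probability, P(1.2 < X < 5.0) = 0.333333·0.0400406 + 0.333333·0.479756 + 0.333333·0.625 = 0.381599.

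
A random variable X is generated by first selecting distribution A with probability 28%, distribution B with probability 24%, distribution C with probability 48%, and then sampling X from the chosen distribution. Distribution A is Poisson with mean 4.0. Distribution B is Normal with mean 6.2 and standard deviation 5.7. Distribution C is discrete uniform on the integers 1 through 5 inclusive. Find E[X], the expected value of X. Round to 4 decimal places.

Component means — A: 4; B: 6.2; C: 3.
E[X] = 0.28·4 + 0.24·6.2 + 0.48·3 = 4.048.

4.0480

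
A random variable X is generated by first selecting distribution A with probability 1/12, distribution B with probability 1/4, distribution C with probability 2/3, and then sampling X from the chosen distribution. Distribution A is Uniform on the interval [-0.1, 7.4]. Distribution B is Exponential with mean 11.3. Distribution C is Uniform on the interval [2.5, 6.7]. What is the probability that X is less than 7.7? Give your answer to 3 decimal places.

0.874

Conditional on each component, P(X < 7.7): A: 1; B: 0.4941; C: 1.
By total probability, P(X < 7.7) = 0.0833333·1 + 0.25·0.4941 + 0.666667·1 = 0.873525.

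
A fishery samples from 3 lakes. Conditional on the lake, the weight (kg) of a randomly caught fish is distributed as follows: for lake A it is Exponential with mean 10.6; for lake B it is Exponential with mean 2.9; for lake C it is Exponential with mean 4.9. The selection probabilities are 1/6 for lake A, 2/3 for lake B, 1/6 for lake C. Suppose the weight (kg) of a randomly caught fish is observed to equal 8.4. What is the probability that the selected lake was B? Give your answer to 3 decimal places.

Likelihoods f(8.4 | ·): A: 0.0427107; B: 0.0190391; C: 0.0367535.
Posterior ∝ prior × likelihood. Numerator for B: 0.666667·0.0190391 = 0.0126927.
Normalizing constant: 0.166667·0.0427107 + 0.666667·0.0190391 + 0.166667·0.0367535 = 0.0259367.
P(B | observation) = 0.0126927 / 0.0259367 = 0.489372.

0.489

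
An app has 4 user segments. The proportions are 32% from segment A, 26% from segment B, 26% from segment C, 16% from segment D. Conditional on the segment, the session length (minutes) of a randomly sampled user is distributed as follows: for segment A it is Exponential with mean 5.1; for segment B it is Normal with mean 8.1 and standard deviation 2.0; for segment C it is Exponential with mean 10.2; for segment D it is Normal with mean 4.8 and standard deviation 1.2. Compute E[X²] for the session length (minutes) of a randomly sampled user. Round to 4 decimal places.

92.7626

For each component E[X²] = Var + (mean)², giving A: 52.02; B: 69.61; C: 208.08; D: 24.48.
Overall E[X²] = 0.32·52.02 + 0.26·69.61 + 0.26·208.08 + 0.16·24.48 = 92.7626.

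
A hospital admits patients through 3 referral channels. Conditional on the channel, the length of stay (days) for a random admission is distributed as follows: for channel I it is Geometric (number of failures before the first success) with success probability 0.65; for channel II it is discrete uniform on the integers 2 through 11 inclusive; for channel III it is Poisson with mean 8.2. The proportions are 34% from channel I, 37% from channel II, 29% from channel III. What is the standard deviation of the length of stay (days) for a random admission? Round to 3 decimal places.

4.035

Per component, I: μ=0.538462, E[X²]=1.11834; II: μ=6.5, E[X²]=50.5; III: μ=8.2, E[X²]=75.44.
E[X] = 0.34·0.538462 + 0.37·6.5 + 0.29·8.2 = 4.96608.
E[X²] = 0.34·1.11834 + 0.37·50.5 + 0.29·75.44 = 40.9428.
Var(X) = E[X²] − (E[X])² = 40.9428 − 24.6619 = 16.2809.
SD(X) = √16.2809 = 4.03496.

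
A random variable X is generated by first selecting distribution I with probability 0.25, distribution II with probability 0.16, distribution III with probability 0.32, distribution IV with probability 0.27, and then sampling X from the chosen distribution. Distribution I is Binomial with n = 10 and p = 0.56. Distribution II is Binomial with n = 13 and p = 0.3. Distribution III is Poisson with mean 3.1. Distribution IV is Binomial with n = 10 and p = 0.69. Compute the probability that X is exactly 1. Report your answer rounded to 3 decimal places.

Conditional on each component, P(X = 1): I: 0.00346148; II: 0.053981; III: 0.139653; IV: 0.000182433.
By total probability, P(X = 1) = 0.25·0.00346148 + 0.16·0.053981 + 0.32·0.139653 + 0.27·0.000182433 = 0.0542404.

0.054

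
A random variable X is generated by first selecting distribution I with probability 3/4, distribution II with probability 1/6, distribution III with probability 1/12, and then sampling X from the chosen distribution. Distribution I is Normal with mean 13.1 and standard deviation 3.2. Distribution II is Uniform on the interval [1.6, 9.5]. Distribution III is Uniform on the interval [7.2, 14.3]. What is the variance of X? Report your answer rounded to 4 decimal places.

16.7429

Per component, I: μ=13.1, E[X²]=181.85; II: μ=5.55, E[X²]=36.0033; III: μ=10.75, E[X²]=119.763.
E[X] = 0.75·13.1 + 0.166667·5.55 + 0.0833333·10.75 = 11.6458.
E[X²] = 0.75·181.85 + 0.166667·36.0033 + 0.0833333·119.763 = 152.368.
Var(X) = E[X²] − (E[X])² = 152.368 − 135.625 = 16.7429.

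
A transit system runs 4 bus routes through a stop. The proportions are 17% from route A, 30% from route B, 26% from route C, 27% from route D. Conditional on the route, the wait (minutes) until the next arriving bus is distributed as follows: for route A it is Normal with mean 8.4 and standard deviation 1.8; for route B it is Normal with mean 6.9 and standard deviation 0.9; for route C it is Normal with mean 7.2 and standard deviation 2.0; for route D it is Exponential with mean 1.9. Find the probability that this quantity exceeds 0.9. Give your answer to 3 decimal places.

0.898

Conditional on each route, P(X > 0.9): A: 0.999985; B: 1; C: 0.999184; D: 0.622704.
By total probability, P(X > 0.9) = 0.17·0.999985 + 0.3·1 + 0.26·0.999184 + 0.27·0.622704 = 0.897915.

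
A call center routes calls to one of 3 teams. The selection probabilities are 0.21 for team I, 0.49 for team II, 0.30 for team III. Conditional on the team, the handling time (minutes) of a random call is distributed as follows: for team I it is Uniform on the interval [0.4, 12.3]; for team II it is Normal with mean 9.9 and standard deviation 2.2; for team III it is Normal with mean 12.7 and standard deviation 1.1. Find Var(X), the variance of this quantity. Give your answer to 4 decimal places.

Per component, I: μ=6.35, E[X²]=52.1233; II: μ=9.9, E[X²]=102.85; III: μ=12.7, E[X²]=162.5.
E[X] = 0.21·6.35 + 0.49·9.9 + 0.3·12.7 = 9.9945.
E[X²] = 0.21·52.1233 + 0.49·102.85 + 0.3·162.5 = 110.092.
Var(X) = E[X²] − (E[X])² = 110.092 − 99.89 = 10.2024.

10.2024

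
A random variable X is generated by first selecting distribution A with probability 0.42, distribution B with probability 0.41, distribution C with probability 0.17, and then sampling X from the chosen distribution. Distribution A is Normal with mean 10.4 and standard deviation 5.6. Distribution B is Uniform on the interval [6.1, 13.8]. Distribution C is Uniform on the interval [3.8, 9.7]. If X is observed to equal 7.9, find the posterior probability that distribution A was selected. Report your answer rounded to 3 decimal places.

0.248

Likelihoods f(7.9 | ·): A: 0.064483; B: 0.12987; C: 0.169492.
Posterior ∝ prior × likelihood. Numerator for A: 0.42·0.064483 = 0.0270828.
Normalizing constant: 0.42·0.064483 + 0.41·0.12987 + 0.17·0.169492 = 0.109143.
P(A | observation) = 0.0270828 / 0.109143 = 0.248141.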